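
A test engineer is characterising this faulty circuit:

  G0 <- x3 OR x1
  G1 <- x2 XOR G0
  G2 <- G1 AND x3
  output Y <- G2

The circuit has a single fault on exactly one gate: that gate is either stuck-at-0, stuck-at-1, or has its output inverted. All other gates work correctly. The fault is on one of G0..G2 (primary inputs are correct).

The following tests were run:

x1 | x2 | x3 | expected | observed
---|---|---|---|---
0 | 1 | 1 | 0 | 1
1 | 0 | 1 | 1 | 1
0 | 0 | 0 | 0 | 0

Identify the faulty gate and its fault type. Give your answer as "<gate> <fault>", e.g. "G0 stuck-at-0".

Fault-free values for test 1 (x1=0, x2=1, x3=1): G0=1, G1=0, G2=0, giving Y=0. Observed 1.
Test 1: faults giving observed 1 are {G0 stuck-at-0, G0 inverted output, G1 stuck-at-1, G1 inverted output, G2 stuck-at-1, G2 inverted output}.
Test 2 (x1=1, x2=0, x3=1): fault-free G0=1, G1=1, G2=1 → 1; observed 1. Eliminates G0 stuck-at-0, G0 inverted output, G1 inverted output, G2 inverted output.
Test 3 (x1=0, x2=0, x3=0): fault-free G0=0, G1=0, G2=0 → 0; observed 0. Eliminates G2 stuck-at-1.
Only G1 stuck-at-1 is consistent with every test.

G1 stuck-at-1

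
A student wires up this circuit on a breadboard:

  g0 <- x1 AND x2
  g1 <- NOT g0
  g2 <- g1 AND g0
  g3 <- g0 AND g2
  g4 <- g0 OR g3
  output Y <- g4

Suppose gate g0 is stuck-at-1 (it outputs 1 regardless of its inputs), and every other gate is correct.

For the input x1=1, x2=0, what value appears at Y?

1

Propagate with g0 forced: g0=1 [stuck-at-1], g1=0, g2=0, g3=0, g4=1.
So Y = 1. (Without the fault it would be 0.)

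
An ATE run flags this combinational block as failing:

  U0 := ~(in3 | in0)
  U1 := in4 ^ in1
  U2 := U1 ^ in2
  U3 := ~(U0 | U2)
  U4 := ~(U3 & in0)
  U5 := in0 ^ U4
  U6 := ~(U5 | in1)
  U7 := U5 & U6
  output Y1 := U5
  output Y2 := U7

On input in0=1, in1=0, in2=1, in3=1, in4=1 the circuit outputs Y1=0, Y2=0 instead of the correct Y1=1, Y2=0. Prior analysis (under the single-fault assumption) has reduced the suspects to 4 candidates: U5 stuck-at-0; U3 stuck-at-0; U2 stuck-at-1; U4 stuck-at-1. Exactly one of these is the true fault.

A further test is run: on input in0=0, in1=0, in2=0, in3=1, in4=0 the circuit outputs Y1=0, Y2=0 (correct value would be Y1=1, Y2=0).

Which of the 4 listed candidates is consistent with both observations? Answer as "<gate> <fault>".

U5 stuck-at-0

Evaluate each candidate on input in0=0, in1=0, in2=0, in3=1, in4=0:
  U5 stuck-at-0: U0=0, U1=0, U2=0, U3=1, U4=1, U5=0 [stuck-at-0], U6=1, U7=0 → Y1=0, Y2=0 — matches
  U3 stuck-at-0: U0=0, U1=0, U2=0, U3=0 [stuck-at-0], U4=1, U5=1, U6=0, U7=0 → Y1=1, Y2=0 — eliminated
  U2 stuck-at-1: U0=0, U1=0, U2=1 [stuck-at-1], U3=0, U4=1, U5=1, U6=0, U7=0 → Y1=1, Y2=0 — eliminated
  U4 stuck-at-1: U0=0, U1=0, U2=0, U3=1, U4=1 [stuck-at-1], U5=1, U6=0, U7=0 → Y1=1, Y2=0 — eliminated
Only U5 stuck-at-0 reproduces the observed Y1=0, Y2=0.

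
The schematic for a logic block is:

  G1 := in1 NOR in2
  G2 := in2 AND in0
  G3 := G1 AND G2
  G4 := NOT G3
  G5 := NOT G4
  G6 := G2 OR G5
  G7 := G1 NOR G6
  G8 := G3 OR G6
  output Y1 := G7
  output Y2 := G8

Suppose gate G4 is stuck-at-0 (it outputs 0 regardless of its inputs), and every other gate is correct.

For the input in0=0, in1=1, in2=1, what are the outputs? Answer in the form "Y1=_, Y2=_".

Y1=0, Y2=1

Propagate with G4 forced: G1=0, G2=0, G3=0, G4=0 [stuck-at-0], G5=1, G6=1, G7=0, G8=1.
So the outputs are Y1=0, Y2=1. (Without the fault they would be Y1=1, Y2=0.)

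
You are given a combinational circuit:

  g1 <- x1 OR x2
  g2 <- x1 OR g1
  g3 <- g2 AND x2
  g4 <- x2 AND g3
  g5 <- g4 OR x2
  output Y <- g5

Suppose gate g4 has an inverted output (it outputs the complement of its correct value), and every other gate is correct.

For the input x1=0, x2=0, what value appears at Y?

1

Propagate with g4 forced: g1=0, g2=0, g3=0, g4=1 [inverted output], g5=1.
So Y = 1. (Without the fault it would be 0.)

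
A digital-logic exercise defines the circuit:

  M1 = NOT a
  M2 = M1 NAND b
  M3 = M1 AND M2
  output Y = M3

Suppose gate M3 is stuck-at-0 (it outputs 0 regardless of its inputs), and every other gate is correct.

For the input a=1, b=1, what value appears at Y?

Propagate with M3 forced: M1=0, M2=1, M3=0 [stuck-at-0].
So Y = 0. (Same as the fault-free value — the fault is masked on this input.)

0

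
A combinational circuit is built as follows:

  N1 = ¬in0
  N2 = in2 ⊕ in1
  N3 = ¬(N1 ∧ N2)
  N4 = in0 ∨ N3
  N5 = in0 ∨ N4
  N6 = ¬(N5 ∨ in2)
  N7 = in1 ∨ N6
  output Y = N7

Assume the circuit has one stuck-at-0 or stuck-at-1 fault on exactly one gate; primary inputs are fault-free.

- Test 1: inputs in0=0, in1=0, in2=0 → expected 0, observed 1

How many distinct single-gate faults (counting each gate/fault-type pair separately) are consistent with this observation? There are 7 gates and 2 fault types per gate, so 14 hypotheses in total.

Fault-free: N1=1, N2=0, N3=1, N4=1, N5=1, N6=0, N7=0 → 0. Observed 1.
  N1 stuck-at-0: output 0 ✗
  N1 stuck-at-1: output 0 ✗
  N2 stuck-at-0: output 0 ✗
  N2 stuck-at-1: output 1 ✓
  N3 stuck-at-0: output 1 ✓
  N3 stuck-at-1: output 0 ✗
  N4 stuck-at-0: output 1 ✓
  N4 stuck-at-1: output 0 ✗
  N5 stuck-at-0: output 1 ✓
  N5 stuck-at-1: output 0 ✗
  N6 stuck-at-0: output 0 ✗
  N6 stuck-at-1: output 1 ✓
  N7 stuck-at-0: output 0 ✗
  N7 stuck-at-1: output 1 ✓
Consistent faults: {N2 stuck-at-1, N3 stuck-at-0, N4 stuck-at-0, N5 stuck-at-0, N6 stuck-at-1, N7 stuck-at-1} — 6 in all.

6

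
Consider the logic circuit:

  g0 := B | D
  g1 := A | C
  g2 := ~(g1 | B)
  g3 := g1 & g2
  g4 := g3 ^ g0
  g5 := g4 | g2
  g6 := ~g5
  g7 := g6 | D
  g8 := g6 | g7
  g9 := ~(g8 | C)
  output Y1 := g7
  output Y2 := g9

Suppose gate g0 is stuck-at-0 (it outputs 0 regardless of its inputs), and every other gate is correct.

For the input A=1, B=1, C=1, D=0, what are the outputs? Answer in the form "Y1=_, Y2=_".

Y1=1, Y2=0

Propagate with g0 forced: g0=0 [stuck-at-0], g1=1, g2=0, g3=0, g4=0, g5=0, g6=1, g7=1, g8=1, g9=0.
So the outputs are Y1=1, Y2=0. (Without the fault they would be Y1=0, Y2=0.)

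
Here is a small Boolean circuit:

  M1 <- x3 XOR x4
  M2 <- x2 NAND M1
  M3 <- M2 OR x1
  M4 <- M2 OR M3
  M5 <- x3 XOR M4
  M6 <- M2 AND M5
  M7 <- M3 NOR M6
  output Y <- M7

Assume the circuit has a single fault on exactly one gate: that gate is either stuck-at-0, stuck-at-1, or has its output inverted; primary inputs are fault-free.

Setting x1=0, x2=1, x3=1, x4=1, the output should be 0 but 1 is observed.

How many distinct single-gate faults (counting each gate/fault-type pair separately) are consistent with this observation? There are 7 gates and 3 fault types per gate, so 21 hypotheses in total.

8

Fault-free: M1=0, M2=1, M3=1, M4=1, M5=0, M6=0, M7=0 → 0. Observed 1.
  M1: stuck-at-1, inverted output ✓; others ✗
  M2: stuck-at-0, inverted output ✓; others ✗
  M3: stuck-at-0, inverted output ✓; others ✗
  M4: none of the 3 fault types match ✗
  M5: none of the 3 fault types match ✗
  M6: none of the 3 fault types match ✗
  M7: stuck-at-1, inverted output ✓; others ✗
Consistent faults: {M1 stuck-at-1, M1 inverted output, M2 stuck-at-0, M2 inverted output, M3 stuck-at-0, M3 inverted output, M7 stuck-at-1, M7 inverted output} — 8 in all.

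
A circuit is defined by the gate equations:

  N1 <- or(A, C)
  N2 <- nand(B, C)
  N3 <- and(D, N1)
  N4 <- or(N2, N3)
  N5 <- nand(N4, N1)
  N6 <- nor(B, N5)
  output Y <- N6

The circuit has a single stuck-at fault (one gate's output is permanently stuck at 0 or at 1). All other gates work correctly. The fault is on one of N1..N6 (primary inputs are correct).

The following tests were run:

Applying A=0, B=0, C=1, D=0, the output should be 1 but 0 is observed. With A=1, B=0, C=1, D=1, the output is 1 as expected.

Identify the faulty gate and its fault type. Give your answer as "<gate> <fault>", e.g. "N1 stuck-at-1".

N2 stuck-at-0

Fault-free values for test 1 (A=0, B=0, C=1, D=0): N1=1, N2=1, N3=0, N4=1, N5=0, N6=1, giving Y=1. Observed 0.
Test 1: faults giving observed 0 are {N1 stuck-at-0, N2 stuck-at-0, N4 stuck-at-0, N5 stuck-at-1, N6 stuck-at-0}.
Test 2 (A=1, B=0, C=1, D=1): fault-free N1=1, N2=1, N3=1, N4=1, N5=0, N6=1 → 1; observed 1. Eliminates N1 stuck-at-0, N4 stuck-at-0, N5 stuck-at-1, N6 stuck-at-0.
Only N2 stuck-at-0 is consistent with every test.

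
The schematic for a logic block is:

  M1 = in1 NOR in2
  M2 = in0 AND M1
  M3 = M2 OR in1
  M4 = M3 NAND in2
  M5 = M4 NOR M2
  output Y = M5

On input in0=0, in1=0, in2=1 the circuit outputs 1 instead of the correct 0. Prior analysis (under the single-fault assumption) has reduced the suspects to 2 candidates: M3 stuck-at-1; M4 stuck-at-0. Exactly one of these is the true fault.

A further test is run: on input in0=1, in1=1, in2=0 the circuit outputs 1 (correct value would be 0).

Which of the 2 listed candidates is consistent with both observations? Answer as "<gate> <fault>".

M4 stuck-at-0

Evaluate each candidate on input in0=1, in1=1, in2=0:
  M3 stuck-at-1: M1=0, M2=0, M3=1 [stuck-at-1], M4=1, M5=0 → 0 — eliminated
  M4 stuck-at-0: M1=0, M2=0, M3=1, M4=0 [stuck-at-0], M5=1 → 1 — matches
Only M4 stuck-at-0 reproduces the observed 1.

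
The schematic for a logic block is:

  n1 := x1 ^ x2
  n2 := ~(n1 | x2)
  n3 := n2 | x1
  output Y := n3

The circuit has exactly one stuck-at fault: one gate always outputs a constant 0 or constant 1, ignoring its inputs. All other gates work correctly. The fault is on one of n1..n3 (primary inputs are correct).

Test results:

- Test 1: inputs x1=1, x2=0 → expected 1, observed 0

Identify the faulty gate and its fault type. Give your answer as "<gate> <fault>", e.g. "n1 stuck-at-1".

Fault-free values for test 1 (x1=1, x2=0): n1=1, n2=0, n3=1, giving Y=1. Observed 0.
Test 1: faults giving observed 0 are {n3 stuck-at-0}.
Only n3 stuck-at-0 is consistent with every test.

n3 stuck-at-0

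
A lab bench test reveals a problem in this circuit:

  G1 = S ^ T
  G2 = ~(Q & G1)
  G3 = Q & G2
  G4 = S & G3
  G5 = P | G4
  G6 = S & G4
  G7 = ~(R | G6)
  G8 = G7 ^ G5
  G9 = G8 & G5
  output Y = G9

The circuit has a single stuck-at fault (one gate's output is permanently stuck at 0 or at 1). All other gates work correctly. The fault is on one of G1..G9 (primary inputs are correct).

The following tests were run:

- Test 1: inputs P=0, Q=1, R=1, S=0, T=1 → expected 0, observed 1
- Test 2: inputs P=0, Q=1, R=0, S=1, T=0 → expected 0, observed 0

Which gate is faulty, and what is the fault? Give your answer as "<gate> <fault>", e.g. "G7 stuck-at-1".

Fault-free values for test 1 (P=0, Q=1, R=1, S=0, T=1): G1=1, G2=0, G3=0, G4=0, G5=0, G6=0, G7=0, G8=0, G9=0, giving Y=0. Observed 1.
Test 1: faults giving observed 1 are {G4 stuck-at-1, G5 stuck-at-1, G9 stuck-at-1}.
Test 2 (P=0, Q=1, R=0, S=1, T=0): fault-free G1=1, G2=0, G3=0, G4=0, G5=0, G6=0, G7=1, G8=1, G9=0 → 0; observed 0. Eliminates G4 stuck-at-1, G9 stuck-at-1.
Only G5 stuck-at-1 is consistent with every test.

G5 stuck-at-1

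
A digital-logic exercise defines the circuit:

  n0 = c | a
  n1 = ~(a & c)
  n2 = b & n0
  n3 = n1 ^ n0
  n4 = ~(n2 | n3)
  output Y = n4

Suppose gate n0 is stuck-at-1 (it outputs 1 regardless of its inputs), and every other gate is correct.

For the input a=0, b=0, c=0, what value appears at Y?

1

Propagate with n0 forced: n0=1 [stuck-at-1], n1=1, n2=0, n3=0, n4=1.
So Y = 1. (Without the fault it would be 0.)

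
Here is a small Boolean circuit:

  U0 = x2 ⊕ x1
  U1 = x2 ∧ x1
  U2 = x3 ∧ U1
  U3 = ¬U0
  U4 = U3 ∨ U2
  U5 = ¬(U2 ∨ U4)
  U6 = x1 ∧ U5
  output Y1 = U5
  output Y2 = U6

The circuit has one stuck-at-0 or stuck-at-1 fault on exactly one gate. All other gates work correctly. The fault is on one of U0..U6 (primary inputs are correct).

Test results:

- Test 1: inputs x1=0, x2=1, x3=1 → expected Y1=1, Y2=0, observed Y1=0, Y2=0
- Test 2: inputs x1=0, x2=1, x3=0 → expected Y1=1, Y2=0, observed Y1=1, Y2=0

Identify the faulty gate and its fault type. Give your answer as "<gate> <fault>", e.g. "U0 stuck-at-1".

U1 stuck-at-1

Fault-free values for test 1 (x1=0, x2=1, x3=1): U0=1, U1=0, U2=0, U3=0, U4=0, U5=1, U6=0, giving Y1=1, Y2=0. Observed Y1=0, Y2=0.
Test 1: faults giving observed Y1=0, Y2=0 are {U0 stuck-at-0, U1 stuck-at-1, U2 stuck-at-1, U3 stuck-at-1, U4 stuck-at-1, U5 stuck-at-0}.
Test 2 (x1=0, x2=1, x3=0): fault-free U0=1, U1=0, U2=0, U3=0, U4=0, U5=1, U6=0 → Y1=1, Y2=0; observed Y1=1, Y2=0. Eliminates U0 stuck-at-0, U2 stuck-at-1, U3 stuck-at-1, U4 stuck-at-1, U5 stuck-at-0.
Only U1 stuck-at-1 is consistent with every test.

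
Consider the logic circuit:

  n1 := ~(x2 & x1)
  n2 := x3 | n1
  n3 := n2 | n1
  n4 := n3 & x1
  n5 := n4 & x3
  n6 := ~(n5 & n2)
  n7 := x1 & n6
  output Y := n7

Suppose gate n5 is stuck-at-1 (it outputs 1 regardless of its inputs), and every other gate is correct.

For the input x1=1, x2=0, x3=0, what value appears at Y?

Propagate with n5 forced: n1=1, n2=1, n3=1, n4=1, n5=1 [stuck-at-1], n6=0, n7=0.
So Y = 0. (Without the fault it would be 1.)

0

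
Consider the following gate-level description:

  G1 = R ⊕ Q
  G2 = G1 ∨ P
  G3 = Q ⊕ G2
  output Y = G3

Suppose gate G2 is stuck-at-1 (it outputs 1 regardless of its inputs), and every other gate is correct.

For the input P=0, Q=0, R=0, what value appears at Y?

Propagate with G2 forced: G1=0, G2=1 [stuck-at-1], G3=1.
So Y = 1. (Without the fault it would be 0.)

1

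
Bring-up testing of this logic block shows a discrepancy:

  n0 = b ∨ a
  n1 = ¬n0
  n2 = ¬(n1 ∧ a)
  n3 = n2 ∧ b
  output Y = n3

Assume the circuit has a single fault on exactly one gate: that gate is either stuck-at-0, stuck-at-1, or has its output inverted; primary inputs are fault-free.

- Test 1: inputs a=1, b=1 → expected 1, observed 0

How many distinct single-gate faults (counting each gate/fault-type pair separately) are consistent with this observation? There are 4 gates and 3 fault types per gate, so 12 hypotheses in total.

8

Fault-free: n0=1, n1=0, n2=1, n3=1 → 1. Observed 0.
  n0 stuck-at-0: output 0 ✓
  n0 stuck-at-1: output 1 ✗
  n0 inverted output: output 0 ✓
  n1 stuck-at-0: output 1 ✗
  n1 stuck-at-1: output 0 ✓
  n1 inverted output: output 0 ✓
  n2 stuck-at-0: output 0 ✓
  n2 stuck-at-1: output 1 ✗
  n2 inverted output: output 0 ✓
  n3 stuck-at-0: output 0 ✓
  n3 stuck-at-1: output 1 ✗
  n3 inverted output: output 0 ✓
Consistent faults: {n0 stuck-at-0, n0 inverted output, n1 stuck-at-1, n1 inverted output, n2 stuck-at-0, n2 inverted output, n3 stuck-at-0, n3 inverted output} — 8 in all.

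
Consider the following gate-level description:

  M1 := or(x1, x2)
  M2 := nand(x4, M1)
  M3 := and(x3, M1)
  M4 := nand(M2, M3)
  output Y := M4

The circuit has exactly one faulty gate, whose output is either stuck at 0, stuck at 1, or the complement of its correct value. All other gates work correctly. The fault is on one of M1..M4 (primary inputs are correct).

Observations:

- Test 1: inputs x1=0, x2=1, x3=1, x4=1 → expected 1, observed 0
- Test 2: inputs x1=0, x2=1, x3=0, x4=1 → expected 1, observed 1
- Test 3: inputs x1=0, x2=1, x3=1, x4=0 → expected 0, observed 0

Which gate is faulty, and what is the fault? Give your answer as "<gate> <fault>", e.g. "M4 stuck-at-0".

Fault-free values for test 1 (x1=0, x2=1, x3=1, x4=1): M1=1, M2=0, M3=1, M4=1, giving Y=1. Observed 0.
Test 1: faults giving observed 0 are {M2 stuck-at-1, M2 inverted output, M4 stuck-at-0, M4 inverted output}.
Test 2 (x1=0, x2=1, x3=0, x4=1): fault-free M1=1, M2=0, M3=0, M4=1 → 1; observed 1. Eliminates M4 stuck-at-0, M4 inverted output.
Test 3 (x1=0, x2=1, x3=1, x4=0): fault-free M1=1, M2=1, M3=1, M4=0 → 0; observed 0. Eliminates M2 inverted output.
Only M2 stuck-at-1 is consistent with every test.

M2 stuck-at-1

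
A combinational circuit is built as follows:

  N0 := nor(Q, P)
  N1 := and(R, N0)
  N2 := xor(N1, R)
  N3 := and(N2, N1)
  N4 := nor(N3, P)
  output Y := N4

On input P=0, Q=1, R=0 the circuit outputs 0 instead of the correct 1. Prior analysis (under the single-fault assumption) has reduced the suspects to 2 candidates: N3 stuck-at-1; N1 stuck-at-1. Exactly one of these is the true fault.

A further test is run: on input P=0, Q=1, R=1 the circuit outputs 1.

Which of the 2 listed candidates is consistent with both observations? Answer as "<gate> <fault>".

N1 stuck-at-1

Evaluate each candidate on input P=0, Q=1, R=1:
  N3 stuck-at-1: N0=0, N1=0, N2=1, N3=1 [stuck-at-1], N4=0 → 0 — eliminated
  N1 stuck-at-1: N0=0, N1=1 [stuck-at-1], N2=0, N3=0, N4=1 → 1 — matches
Only N1 stuck-at-1 reproduces the observed 1.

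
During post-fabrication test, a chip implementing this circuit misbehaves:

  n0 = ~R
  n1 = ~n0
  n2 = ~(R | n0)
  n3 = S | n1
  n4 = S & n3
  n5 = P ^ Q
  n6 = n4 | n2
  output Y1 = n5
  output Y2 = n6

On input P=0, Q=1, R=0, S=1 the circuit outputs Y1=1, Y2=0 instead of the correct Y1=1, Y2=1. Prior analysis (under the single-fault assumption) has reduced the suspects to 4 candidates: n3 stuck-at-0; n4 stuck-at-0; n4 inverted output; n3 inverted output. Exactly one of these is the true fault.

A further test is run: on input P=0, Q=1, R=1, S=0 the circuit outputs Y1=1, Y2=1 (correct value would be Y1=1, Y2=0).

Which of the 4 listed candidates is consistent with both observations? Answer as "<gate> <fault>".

n4 inverted output

Evaluate each candidate on input P=0, Q=1, R=1, S=0:
  n3 stuck-at-0: n0=0, n1=1, n2=0, n3=0 [stuck-at-0], n4=0, n5=1, n6=0 → Y1=1, Y2=0 — eliminated
  n4 stuck-at-0: n0=0, n1=1, n2=0, n3=1, n4=0 [stuck-at-0], n5=1, n6=0 → Y1=1, Y2=0 — eliminated
  n4 inverted output: n0=0, n1=1, n2=0, n3=1, n4=1 [inverted output], n5=1, n6=1 → Y1=1, Y2=1 — matches
  n3 inverted output: n0=0, n1=1, n2=0, n3=0 [inverted output], n4=0, n5=1, n6=0 → Y1=1, Y2=0 — eliminated
Only n4 inverted output reproduces the observed Y1=1, Y2=1.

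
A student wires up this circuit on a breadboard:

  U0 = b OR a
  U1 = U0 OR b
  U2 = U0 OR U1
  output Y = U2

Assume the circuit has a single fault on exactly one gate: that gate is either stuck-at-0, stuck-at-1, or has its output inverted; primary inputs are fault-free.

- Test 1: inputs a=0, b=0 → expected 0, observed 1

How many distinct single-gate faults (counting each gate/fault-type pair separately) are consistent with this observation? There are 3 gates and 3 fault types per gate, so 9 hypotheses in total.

Fault-free: U0=0, U1=0, U2=0 → 0. Observed 1.
  U0 stuck-at-0: output 0 ✗
  U0 stuck-at-1: output 1 ✓
  U0 inverted output: output 1 ✓
  U1 stuck-at-0: output 0 ✗
  U1 stuck-at-1: output 1 ✓
  U1 inverted output: output 1 ✓
  U2 stuck-at-0: output 0 ✗
  U2 stuck-at-1: output 1 ✓
  U2 inverted output: output 1 ✓
Consistent faults: {U0 stuck-at-1, U0 inverted output, U1 stuck-at-1, U1 inverted output, U2 stuck-at-1, U2 inverted output} — 6 in all.

6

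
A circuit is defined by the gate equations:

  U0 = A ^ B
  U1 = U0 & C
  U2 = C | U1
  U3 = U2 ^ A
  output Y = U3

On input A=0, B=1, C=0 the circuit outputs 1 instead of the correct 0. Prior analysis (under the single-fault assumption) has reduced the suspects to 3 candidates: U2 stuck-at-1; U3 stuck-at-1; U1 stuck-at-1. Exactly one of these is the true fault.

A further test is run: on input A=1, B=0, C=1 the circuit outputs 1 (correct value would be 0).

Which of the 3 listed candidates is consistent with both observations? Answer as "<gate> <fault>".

U3 stuck-at-1

Evaluate each candidate on input A=1, B=0, C=1:
  U2 stuck-at-1: U0=1, U1=1, U2=1 [stuck-at-1], U3=0 → 0 — eliminated
  U3 stuck-at-1: U0=1, U1=1, U2=1, U3=1 [stuck-at-1] → 1 — matches
  U1 stuck-at-1: U0=1, U1=1 [stuck-at-1], U2=1, U3=0 → 0 — eliminated
Only U3 stuck-at-1 reproduces the observed 1.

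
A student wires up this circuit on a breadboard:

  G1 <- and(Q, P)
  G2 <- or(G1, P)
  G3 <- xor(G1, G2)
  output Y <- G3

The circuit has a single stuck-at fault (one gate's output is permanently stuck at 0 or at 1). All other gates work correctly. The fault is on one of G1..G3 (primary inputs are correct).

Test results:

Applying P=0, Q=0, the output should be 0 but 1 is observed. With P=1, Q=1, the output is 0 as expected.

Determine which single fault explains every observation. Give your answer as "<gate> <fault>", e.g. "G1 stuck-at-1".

Fault-free values for test 1 (P=0, Q=0): G1=0, G2=0, G3=0, giving Y=0. Observed 1.
Test 1: faults giving observed 1 are {G2 stuck-at-1, G3 stuck-at-1}.
Test 2 (P=1, Q=1): fault-free G1=1, G2=1, G3=0 → 0; observed 0. Eliminates G3 stuck-at-1.
Only G2 stuck-at-1 is consistent with every test.

G2 stuck-at-1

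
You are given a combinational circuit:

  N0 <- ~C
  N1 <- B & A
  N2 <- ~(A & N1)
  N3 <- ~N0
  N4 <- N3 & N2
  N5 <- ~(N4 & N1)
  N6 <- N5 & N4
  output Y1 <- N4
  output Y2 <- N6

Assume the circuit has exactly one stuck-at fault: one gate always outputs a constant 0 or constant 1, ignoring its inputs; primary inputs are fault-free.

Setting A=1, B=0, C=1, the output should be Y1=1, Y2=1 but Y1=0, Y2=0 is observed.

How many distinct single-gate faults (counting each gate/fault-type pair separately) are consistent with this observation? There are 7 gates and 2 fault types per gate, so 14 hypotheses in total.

5

Fault-free: N0=0, N1=0, N2=1, N3=1, N4=1, N5=1, N6=1 → Y1=1, Y2=1. Observed Y1=0, Y2=0.
  N0 stuck-at-0: output Y1=1, Y2=1 ✗
  N0 stuck-at-1: output Y1=0, Y2=0 ✓
  N1 stuck-at-0: output Y1=1, Y2=1 ✗
  N1 stuck-at-1: output Y1=0, Y2=0 ✓
  N2 stuck-at-0: output Y1=0, Y2=0 ✓
  N2 stuck-at-1: output Y1=1, Y2=1 ✗
  N3 stuck-at-0: output Y1=0, Y2=0 ✓
  N3 stuck-at-1: output Y1=1, Y2=1 ✗
  N4 stuck-at-0: output Y1=0, Y2=0 ✓
  N4 stuck-at-1: output Y1=1, Y2=1 ✗
  N5 stuck-at-0: output Y1=1, Y2=0 ✗
  N5 stuck-at-1: output Y1=1, Y2=1 ✗
  N6 stuck-at-0: output Y1=1, Y2=0 ✗
  N6 stuck-at-1: output Y1=1, Y2=1 ✗
Consistent faults: {N0 stuck-at-1, N1 stuck-at-1, N2 stuck-at-0, N3 stuck-at-0, N4 stuck-at-0} — 5 in all.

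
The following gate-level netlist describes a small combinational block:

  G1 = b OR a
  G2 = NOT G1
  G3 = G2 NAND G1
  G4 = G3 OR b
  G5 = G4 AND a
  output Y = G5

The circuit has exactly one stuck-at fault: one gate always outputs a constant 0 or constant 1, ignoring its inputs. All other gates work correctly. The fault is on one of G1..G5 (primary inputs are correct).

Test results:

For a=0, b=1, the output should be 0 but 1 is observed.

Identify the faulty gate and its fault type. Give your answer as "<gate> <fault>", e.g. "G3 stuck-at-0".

G5 stuck-at-1

Fault-free values for test 1 (a=0, b=1): G1=1, G2=0, G3=1, G4=1, G5=0, giving Y=0. Observed 1.
Test 1: faults giving observed 1 are {G5 stuck-at-1}.
Only G5 stuck-at-1 is consistent with every test.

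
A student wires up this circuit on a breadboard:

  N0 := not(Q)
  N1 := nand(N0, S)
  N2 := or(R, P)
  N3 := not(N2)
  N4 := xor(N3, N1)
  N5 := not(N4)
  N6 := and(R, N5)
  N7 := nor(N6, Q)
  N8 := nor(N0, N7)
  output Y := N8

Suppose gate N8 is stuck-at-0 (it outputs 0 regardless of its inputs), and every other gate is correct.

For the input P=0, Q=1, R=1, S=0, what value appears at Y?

0

Propagate with N8 forced: N0=0, N1=1, N2=1, N3=0, N4=1, N5=0, N6=0, N7=0, N8=0 [stuck-at-0].
So Y = 0. (Without the fault it would be 1.)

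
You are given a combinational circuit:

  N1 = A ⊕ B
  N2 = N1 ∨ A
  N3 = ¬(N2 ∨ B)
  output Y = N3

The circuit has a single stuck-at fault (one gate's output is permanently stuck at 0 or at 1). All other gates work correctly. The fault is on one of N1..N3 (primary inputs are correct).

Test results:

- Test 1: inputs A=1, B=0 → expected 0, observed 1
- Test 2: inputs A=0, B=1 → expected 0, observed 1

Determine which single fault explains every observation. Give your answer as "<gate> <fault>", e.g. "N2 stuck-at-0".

Fault-free values for test 1 (A=1, B=0): N1=1, N2=1, N3=0, giving Y=0. Observed 1.
Test 1: faults giving observed 1 are {N2 stuck-at-0, N3 stuck-at-1}.
Test 2 (A=0, B=1): fault-free N1=1, N2=1, N3=0 → 0; observed 1. Eliminates N2 stuck-at-0.
Only N3 stuck-at-1 is consistent with every test.

N3 stuck-at-1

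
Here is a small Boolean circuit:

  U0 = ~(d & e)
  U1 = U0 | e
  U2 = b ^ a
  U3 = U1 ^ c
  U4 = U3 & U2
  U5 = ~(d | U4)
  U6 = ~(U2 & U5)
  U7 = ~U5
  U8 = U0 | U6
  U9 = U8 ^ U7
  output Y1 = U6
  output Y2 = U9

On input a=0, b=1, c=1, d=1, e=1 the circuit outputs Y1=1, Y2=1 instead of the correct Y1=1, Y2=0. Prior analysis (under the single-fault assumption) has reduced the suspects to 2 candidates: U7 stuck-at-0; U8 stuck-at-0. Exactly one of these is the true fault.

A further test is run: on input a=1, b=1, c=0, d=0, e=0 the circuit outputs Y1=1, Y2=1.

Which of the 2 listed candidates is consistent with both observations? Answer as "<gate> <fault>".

U7 stuck-at-0

Evaluate each candidate on input a=1, b=1, c=0, d=0, e=0:
  U7 stuck-at-0: U0=1, U1=1, U2=0, U3=1, U4=0, U5=1, U6=1, U7=0 [stuck-at-0], U8=1, U9=1 → Y1=1, Y2=1 — matches
  U8 stuck-at-0: U0=1, U1=1, U2=0, U3=1, U4=0, U5=1, U6=1, U7=0, U8=0 [stuck-at-0], U9=0 → Y1=1, Y2=0 — eliminated
Only U7 stuck-at-0 reproduces the observed Y1=1, Y2=1.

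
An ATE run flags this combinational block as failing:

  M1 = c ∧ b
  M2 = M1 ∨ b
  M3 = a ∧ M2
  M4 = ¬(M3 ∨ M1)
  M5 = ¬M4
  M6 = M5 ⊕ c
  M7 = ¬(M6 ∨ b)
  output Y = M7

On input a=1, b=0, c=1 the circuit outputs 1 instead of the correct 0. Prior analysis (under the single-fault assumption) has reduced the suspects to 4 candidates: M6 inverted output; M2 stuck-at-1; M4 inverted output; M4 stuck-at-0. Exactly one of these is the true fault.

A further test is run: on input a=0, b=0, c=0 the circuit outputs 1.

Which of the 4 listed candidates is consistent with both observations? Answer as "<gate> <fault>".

M2 stuck-at-1

Evaluate each candidate on input a=0, b=0, c=0:
  M6 inverted output: M1=0, M2=0, M3=0, M4=1, M5=0, M6=1 [inverted output], M7=0 → 0 — eliminated
  M2 stuck-at-1: M1=0, M2=1 [stuck-at-1], M3=0, M4=1, M5=0, M6=0, M7=1 → 1 — matches
  M4 inverted output: M1=0, M2=0, M3=0, M4=0 [inverted output], M5=1, M6=1, M7=0 → 0 — eliminated
  M4 stuck-at-0: M1=0, M2=0, M3=0, M4=0 [stuck-at-0], M5=1, M6=1, M7=0 → 0 — eliminated
Only M2 stuck-at-1 reproduces the observed 1.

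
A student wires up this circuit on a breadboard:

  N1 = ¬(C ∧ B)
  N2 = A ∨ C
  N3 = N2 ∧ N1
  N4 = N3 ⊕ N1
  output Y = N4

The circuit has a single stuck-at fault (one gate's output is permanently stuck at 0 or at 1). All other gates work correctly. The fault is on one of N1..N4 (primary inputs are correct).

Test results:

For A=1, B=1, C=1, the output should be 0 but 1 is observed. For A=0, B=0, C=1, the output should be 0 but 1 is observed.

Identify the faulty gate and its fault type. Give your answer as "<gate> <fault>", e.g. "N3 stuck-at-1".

N4 stuck-at-1

Fault-free values for test 1 (A=1, B=1, C=1): N1=0, N2=1, N3=0, N4=0, giving Y=0. Observed 1.
Test 1: faults giving observed 1 are {N3 stuck-at-1, N4 stuck-at-1}.
Test 2 (A=0, B=0, C=1): fault-free N1=1, N2=1, N3=1, N4=0 → 0; observed 1. Eliminates N3 stuck-at-1.
Only N4 stuck-at-1 is consistent with every test.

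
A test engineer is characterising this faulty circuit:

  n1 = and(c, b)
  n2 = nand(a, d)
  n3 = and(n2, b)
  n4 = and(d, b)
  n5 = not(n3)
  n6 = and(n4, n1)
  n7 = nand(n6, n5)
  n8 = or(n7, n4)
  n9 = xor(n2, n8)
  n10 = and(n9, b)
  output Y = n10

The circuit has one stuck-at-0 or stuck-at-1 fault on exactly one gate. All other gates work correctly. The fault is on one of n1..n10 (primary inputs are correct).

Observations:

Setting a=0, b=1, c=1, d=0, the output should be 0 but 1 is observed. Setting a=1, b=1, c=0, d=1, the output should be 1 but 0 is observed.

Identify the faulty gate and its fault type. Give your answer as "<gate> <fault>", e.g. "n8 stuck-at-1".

Fault-free values for test 1 (a=0, b=1, c=1, d=0): n1=1, n2=1, n3=1, n4=0, n5=0, n6=0, n7=1, n8=1, n9=0, n10=0, giving Y=0. Observed 1.
Test 1: faults giving observed 1 are {n2 stuck-at-0, n7 stuck-at-0, n8 stuck-at-0, n9 stuck-at-1, n10 stuck-at-1}.
Test 2 (a=1, b=1, c=0, d=1): fault-free n1=0, n2=0, n3=0, n4=1, n5=1, n6=0, n7=1, n8=1, n9=1, n10=1 → 1; observed 0. Eliminates n2 stuck-at-0, n7 stuck-at-0, n9 stuck-at-1, n10 stuck-at-1.
Only n8 stuck-at-0 is consistent with every test.

n8 stuck-at-0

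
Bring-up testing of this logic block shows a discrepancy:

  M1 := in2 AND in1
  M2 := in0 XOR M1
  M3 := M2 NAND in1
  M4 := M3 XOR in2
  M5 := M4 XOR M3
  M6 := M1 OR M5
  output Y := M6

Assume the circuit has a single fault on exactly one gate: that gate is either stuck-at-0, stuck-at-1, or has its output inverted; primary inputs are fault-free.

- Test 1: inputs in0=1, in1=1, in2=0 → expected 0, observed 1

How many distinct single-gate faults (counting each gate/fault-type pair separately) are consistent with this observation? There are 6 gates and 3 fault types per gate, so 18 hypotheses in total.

Fault-free: M1=0, M2=1, M3=0, M4=0, M5=0, M6=0 → 0. Observed 1.
  M1: stuck-at-1, inverted output ✓; others ✗
  M2: none of the 3 fault types match ✗
  M3: none of the 3 fault types match ✗
  M4: stuck-at-1, inverted output ✓; others ✗
  M5: stuck-at-1, inverted output ✓; others ✗
  M6: stuck-at-1, inverted output ✓; others ✗
Consistent faults: {M1 stuck-at-1, M1 inverted output, M4 stuck-at-1, M4 inverted output, M5 stuck-at-1, M5 inverted output, M6 stuck-at-1, M6 inverted output} — 8 in all.

8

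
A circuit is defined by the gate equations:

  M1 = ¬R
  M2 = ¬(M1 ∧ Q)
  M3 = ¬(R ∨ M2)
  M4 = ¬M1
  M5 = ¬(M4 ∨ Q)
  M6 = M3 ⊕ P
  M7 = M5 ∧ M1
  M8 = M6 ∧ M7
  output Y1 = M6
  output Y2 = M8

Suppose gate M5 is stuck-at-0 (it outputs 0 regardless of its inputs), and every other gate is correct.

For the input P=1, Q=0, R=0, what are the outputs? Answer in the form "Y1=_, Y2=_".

Propagate with M5 forced: M1=1, M2=1, M3=0, M4=0, M5=0 [stuck-at-0], M6=1, M7=0, M8=0.
So the outputs are Y1=1, Y2=0. (Without the fault they would be Y1=1, Y2=1.)

Y1=1, Y2=0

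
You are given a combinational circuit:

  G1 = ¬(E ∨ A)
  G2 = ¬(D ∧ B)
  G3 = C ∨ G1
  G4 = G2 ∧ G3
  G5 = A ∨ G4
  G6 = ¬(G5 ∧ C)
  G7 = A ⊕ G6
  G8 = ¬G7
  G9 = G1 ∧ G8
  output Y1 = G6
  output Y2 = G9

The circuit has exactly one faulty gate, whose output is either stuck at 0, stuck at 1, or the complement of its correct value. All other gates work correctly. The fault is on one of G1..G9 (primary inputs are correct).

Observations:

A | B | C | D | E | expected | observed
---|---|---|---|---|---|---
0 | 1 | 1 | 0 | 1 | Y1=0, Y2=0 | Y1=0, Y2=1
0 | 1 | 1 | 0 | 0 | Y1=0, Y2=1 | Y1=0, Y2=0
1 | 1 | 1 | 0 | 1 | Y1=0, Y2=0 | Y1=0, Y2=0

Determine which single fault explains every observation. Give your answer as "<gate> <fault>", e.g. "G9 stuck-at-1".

G1 inverted output

Fault-free values for test 1 (A=0, B=1, C=1, D=0, E=1): G1=0, G2=1, G3=1, G4=1, G5=1, G6=0, G7=0, G8=1, G9=0, giving Y1=0, Y2=0. Observed Y1=0, Y2=1.
Test 1: faults giving observed Y1=0, Y2=1 are {G1 stuck-at-1, G1 inverted output, G9 stuck-at-1, G9 inverted output}.
Test 2 (A=0, B=1, C=1, D=0, E=0): fault-free G1=1, G2=1, G3=1, G4=1, G5=1, G6=0, G7=0, G8=1, G9=1 → Y1=0, Y2=1; observed Y1=0, Y2=0. Eliminates G1 stuck-at-1, G9 stuck-at-1.
Test 3 (A=1, B=1, C=1, D=0, E=1): fault-free G1=0, G2=1, G3=1, G4=1, G5=1, G6=0, G7=1, G8=0, G9=0 → Y1=0, Y2=0; observed Y1=0, Y2=0. Eliminates G9 inverted output.
Only G1 inverted output is consistent with every test.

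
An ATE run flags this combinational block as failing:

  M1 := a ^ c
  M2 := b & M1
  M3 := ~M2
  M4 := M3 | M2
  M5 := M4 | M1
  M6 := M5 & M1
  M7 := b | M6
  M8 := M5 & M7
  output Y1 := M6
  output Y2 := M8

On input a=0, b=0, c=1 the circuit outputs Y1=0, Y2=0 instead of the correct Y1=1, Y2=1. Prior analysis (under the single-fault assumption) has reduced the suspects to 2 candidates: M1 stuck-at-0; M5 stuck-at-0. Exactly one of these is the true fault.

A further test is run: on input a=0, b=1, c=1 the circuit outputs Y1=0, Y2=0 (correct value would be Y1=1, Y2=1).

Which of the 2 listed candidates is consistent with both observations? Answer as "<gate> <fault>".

Evaluate each candidate on input a=0, b=1, c=1:
  M1 stuck-at-0: M1=0 [stuck-at-0], M2=0, M3=1, M4=1, M5=1, M6=0, M7=1, M8=1 → Y1=0, Y2=1 — eliminated
  M5 stuck-at-0: M1=1, M2=1, M3=0, M4=1, M5=0 [stuck-at-0], M6=0, M7=1, M8=0 → Y1=0, Y2=0 — matches
Only M5 stuck-at-0 reproduces the observed Y1=0, Y2=0.

M5 stuck-at-0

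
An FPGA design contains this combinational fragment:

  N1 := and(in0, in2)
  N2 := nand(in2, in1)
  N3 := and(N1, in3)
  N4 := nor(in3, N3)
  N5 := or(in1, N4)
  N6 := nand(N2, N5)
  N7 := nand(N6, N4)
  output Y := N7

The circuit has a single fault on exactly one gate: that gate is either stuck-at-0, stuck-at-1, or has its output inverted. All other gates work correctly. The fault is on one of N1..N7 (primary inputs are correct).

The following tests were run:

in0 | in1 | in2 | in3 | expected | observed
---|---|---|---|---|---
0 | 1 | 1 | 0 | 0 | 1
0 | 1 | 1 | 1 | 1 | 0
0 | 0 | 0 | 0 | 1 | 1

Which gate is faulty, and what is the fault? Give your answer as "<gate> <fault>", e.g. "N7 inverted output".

Fault-free values for test 1 (in0=0, in1=1, in2=1, in3=0): N1=0, N2=0, N3=0, N4=1, N5=1, N6=1, N7=0, giving Y=0. Observed 1.
Test 1: faults giving observed 1 are {N2 stuck-at-1, N2 inverted output, N3 stuck-at-1, N3 inverted output, N4 stuck-at-0, N4 inverted output, N6 stuck-at-0, N6 inverted output, N7 stuck-at-1, N7 inverted output}.
Test 2 (in0=0, in1=1, in2=1, in3=1): fault-free N1=0, N2=0, N3=0, N4=0, N5=1, N6=1, N7=1 → 1; observed 0. Eliminates N2 stuck-at-1, N2 inverted output, N3 stuck-at-1, N3 inverted output, N4 stuck-at-0, N6 stuck-at-0, N6 inverted output, N7 stuck-at-1.
Test 3 (in0=0, in1=0, in2=0, in3=0): fault-free N1=0, N2=1, N3=0, N4=1, N5=1, N6=0, N7=1 → 1; observed 1. Eliminates N7 inverted output.
Only N4 inverted output is consistent with every test.

N4 inverted output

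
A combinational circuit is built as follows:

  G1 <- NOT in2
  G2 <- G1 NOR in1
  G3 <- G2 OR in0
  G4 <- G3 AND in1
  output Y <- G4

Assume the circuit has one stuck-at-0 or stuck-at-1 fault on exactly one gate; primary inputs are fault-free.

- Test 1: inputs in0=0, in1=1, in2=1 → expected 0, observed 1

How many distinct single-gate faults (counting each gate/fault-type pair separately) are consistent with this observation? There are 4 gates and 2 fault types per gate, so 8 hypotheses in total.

3

Fault-free: G1=0, G2=0, G3=0, G4=0 → 0. Observed 1.
  G1 stuck-at-0: output 0 ✗
  G1 stuck-at-1: output 0 ✗
  G2 stuck-at-0: output 0 ✗
  G2 stuck-at-1: output 1 ✓
  G3 stuck-at-0: output 0 ✗
  G3 stuck-at-1: output 1 ✓
  G4 stuck-at-0: output 0 ✗
  G4 stuck-at-1: output 1 ✓
Consistent faults: {G2 stuck-at-1, G3 stuck-at-1, G4 stuck-at-1} — 3 in all.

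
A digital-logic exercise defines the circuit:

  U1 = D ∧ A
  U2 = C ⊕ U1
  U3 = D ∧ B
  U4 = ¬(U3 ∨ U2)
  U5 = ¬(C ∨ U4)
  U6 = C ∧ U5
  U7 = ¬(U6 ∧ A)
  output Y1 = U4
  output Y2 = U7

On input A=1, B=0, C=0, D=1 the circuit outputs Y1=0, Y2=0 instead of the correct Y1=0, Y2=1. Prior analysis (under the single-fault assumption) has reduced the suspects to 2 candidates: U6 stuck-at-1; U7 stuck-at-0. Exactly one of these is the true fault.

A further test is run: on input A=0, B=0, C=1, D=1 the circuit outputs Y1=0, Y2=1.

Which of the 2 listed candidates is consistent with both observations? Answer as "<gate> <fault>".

U6 stuck-at-1

Evaluate each candidate on input A=0, B=0, C=1, D=1:
  U6 stuck-at-1: U1=0, U2=1, U3=0, U4=0, U5=0, U6=1 [stuck-at-1], U7=1 → Y1=0, Y2=1 — matches
  U7 stuck-at-0: U1=0, U2=1, U3=0, U4=0, U5=0, U6=0, U7=0 [stuck-at-0] → Y1=0, Y2=0 — eliminated
Only U6 stuck-at-1 reproduces the observed Y1=0, Y2=1.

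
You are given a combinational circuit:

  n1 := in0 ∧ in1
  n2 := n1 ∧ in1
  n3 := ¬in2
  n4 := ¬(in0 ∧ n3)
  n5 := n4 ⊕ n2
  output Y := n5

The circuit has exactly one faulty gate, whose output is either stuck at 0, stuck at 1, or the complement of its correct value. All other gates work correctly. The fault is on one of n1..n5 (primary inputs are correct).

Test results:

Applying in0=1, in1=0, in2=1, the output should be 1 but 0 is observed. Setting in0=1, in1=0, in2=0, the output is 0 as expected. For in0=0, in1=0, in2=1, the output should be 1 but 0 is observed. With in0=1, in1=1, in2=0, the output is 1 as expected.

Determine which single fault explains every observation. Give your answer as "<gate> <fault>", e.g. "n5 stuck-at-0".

Fault-free values for test 1 (in0=1, in1=0, in2=1): n1=0, n2=0, n3=0, n4=1, n5=1, giving Y=1. Observed 0.
Test 1: faults giving observed 0 are {n2 stuck-at-1, n2 inverted output, n3 stuck-at-1, n3 inverted output, n4 stuck-at-0, n4 inverted output, n5 stuck-at-0, n5 inverted output}.
Test 2 (in0=1, in1=0, in2=0): fault-free n1=0, n2=0, n3=1, n4=0, n5=0 → 0; observed 0. Eliminates n2 stuck-at-1, n2 inverted output, n3 inverted output, n4 inverted output, n5 inverted output.
Test 3 (in0=0, in1=0, in2=1): fault-free n1=0, n2=0, n3=0, n4=1, n5=1 → 1; observed 0. Eliminates n3 stuck-at-1.
Test 4 (in0=1, in1=1, in2=0): fault-free n1=1, n2=1, n3=1, n4=0, n5=1 → 1; observed 1. Eliminates n5 stuck-at-0.
Only n4 stuck-at-0 is consistent with every test.

n4 stuck-at-0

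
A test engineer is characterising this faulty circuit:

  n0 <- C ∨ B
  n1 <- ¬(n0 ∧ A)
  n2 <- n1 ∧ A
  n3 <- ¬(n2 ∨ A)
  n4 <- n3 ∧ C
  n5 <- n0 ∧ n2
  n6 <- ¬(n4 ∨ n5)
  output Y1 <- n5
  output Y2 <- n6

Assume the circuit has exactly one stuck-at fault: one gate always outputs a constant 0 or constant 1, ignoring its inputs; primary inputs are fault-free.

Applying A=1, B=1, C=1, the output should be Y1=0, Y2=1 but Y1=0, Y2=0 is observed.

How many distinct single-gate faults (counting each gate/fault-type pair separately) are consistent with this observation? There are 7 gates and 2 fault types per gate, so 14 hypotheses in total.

3

Fault-free: n0=1, n1=0, n2=0, n3=0, n4=0, n5=0, n6=1 → Y1=0, Y2=1. Observed Y1=0, Y2=0.
  n0 stuck-at-0: output Y1=0, Y2=1 ✗
  n0 stuck-at-1: output Y1=0, Y2=1 ✗
  n1 stuck-at-0: output Y1=0, Y2=1 ✗
  n1 stuck-at-1: output Y1=1, Y2=0 ✗
  n2 stuck-at-0: output Y1=0, Y2=1 ✗
  n2 stuck-at-1: output Y1=1, Y2=0 ✗
  n3 stuck-at-0: output Y1=0, Y2=1 ✗
  n3 stuck-at-1: output Y1=0, Y2=0 ✓
  n4 stuck-at-0: output Y1=0, Y2=1 ✗
  n4 stuck-at-1: output Y1=0, Y2=0 ✓
  n5 stuck-at-0: output Y1=0, Y2=1 ✗
  n5 stuck-at-1: output Y1=1, Y2=0 ✗
  n6 stuck-at-0: output Y1=0, Y2=0 ✓
  n6 stuck-at-1: output Y1=0, Y2=1 ✗
Consistent faults: {n3 stuck-at-1, n4 stuck-at-1, n6 stuck-at-0} — 3 in all.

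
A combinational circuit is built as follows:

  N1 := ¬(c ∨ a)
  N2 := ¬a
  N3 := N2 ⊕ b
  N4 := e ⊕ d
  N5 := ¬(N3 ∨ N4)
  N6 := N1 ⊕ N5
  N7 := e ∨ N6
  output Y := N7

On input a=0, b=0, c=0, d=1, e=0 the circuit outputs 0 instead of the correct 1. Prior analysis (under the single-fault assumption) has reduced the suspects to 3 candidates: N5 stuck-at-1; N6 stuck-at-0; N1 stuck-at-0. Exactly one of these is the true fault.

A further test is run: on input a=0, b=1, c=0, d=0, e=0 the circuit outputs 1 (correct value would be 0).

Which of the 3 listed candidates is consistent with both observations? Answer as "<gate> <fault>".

N1 stuck-at-0

Evaluate each candidate on input a=0, b=1, c=0, d=0, e=0:
  N5 stuck-at-1: N1=1, N2=1, N3=0, N4=0, N5=1 [stuck-at-1], N6=0, N7=0 → 0 — eliminated
  N6 stuck-at-0: N1=1, N2=1, N3=0, N4=0, N5=1, N6=0 [stuck-at-0], N7=0 → 0 — eliminated
  N1 stuck-at-0: N1=0 [stuck-at-0], N2=1, N3=0, N4=0, N5=1, N6=1, N7=1 → 1 — matches
Only N1 stuck-at-0 reproduces the observed 1.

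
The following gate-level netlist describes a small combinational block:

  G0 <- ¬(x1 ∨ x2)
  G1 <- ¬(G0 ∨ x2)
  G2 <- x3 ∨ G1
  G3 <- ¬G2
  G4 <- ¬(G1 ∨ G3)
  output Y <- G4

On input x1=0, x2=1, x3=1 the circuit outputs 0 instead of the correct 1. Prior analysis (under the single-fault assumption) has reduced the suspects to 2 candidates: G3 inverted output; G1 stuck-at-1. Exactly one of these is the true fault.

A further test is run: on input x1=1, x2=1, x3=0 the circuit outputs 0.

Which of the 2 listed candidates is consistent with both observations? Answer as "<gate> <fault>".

G1 stuck-at-1

Evaluate each candidate on input x1=1, x2=1, x3=0:
  G3 inverted output: G0=0, G1=0, G2=0, G3=0 [inverted output], G4=1 → 1 — eliminated
  G1 stuck-at-1: G0=0, G1=1 [stuck-at-1], G2=1, G3=0, G4=0 → 0 — matches
Only G1 stuck-at-1 reproduces the observed 0.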